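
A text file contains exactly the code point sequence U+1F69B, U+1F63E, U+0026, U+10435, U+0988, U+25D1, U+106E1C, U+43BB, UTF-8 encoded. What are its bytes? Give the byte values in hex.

F0 9F 9A 9B F0 9F 98 BE 26 F0 90 90 B5 E0 A6 88 E2 97 91 F4 86 B8 9C E4 8E BB

U+1F69B: 4-byte form → F0 9F 9A 9B.
U+1F63E: 4-byte form → F0 9F 98 BE.
U+0026: 1-byte form → 26.
U+10435: 4-byte form → F0 90 90 B5.
U+0988: 3-byte form → E0 A6 88.
U+25D1: 3-byte form → E2 97 91.
U+106E1C: 4-byte form → F4 86 B8 9C.
U+43BB: 3-byte form → E4 8E BB.
Concatenated (26 bytes): F0 9F 9A 9B F0 9F 98 BE 26 F0 90 90 B5 E0 A6 88 E2 97 91 F4 86 B8 9C E4 8E BB.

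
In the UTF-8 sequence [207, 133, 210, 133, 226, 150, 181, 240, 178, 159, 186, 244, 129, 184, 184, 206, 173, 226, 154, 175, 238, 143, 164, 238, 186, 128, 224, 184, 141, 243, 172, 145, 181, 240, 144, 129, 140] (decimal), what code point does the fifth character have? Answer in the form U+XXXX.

Offset 0: leading byte 0xCF = 11001111 → 2-byte char #1 = CF 85.
Offset 2: leading byte 0xD2 = 11010010 → 2-byte char #2 = D2 85.
Offset 4: leading byte 0xE2 = 11100010 → 3-byte char #3 = E2 96 B5.
Offset 7: leading byte 0xF0 = 11110000 → 4-byte char #4 = F0 B2 9F BA.
Offset 11: leading byte 0xF4 = 11110100 → 4-byte char #5 = F4 81 B8 B8.
Leading byte 0xF4 = 11110100 matches 11110xxx → 4-byte sequence.
Byte 1: 0xF4 = 11110100, payload 100 (3 bits).
Byte 2: 0x81 = 10000001 (10xxxxxx ✓), payload 000001.
Byte 3: 0xB8 = 10111000 (10xxxxxx ✓), payload 111000.
Byte 4: 0xB8 = 10111000 (10xxxxxx ✓), payload 111000.
Concatenate: 100000001111000111000 = 0x101E38 (21 bits → U+101E38).

U+101E38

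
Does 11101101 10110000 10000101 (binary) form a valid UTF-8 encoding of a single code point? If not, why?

Structurally a 3-byte sequence; payload = 0xDC05.
But 0xDC05 is in U+D800–U+DFFF, the surrogate range. Surrogates are not Unicode scalar values and are forbidden in UTF-8.

invalid (encodes a surrogate (U+D800–U+DFFF))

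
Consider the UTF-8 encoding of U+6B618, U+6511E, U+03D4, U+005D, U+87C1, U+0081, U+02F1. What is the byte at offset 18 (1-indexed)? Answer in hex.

1-indexed offset 18 is 0-indexed offset 17.
U+6B618 → 4-byte form F1 AB 98 98 at offsets 0–3.
U+6511E → 4-byte form F1 A5 84 9E at offsets 4–7.
U+03D4 → 2-byte form CF 94 at offsets 8–9.
U+005D → 1-byte form 5D at offsets 10–10.
U+87C1 → 3-byte form E8 9F 81 at offsets 11–13.
U+0081 → 2-byte form C2 81 at offsets 14–15.
U+02F1 → 2-byte form CB B1 at offsets 16–17.
Offset 17 falls in char 7's range; it's byte 2 of CB B1 = 0xB1.

0xB1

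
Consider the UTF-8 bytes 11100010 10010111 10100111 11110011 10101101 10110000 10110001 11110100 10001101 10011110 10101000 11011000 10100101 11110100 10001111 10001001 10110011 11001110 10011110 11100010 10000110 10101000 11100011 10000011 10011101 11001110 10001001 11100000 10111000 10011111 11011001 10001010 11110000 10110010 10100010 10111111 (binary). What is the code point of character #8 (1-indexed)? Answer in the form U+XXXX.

U+30DD

Offset 0: leading byte 0xE2 = 11100010 → 3-byte char #1 = E2 97 A7.
Offset 3: leading byte 0xF3 = 11110011 → 4-byte char #2 = F3 AD B0 B1.
Offset 7: leading byte 0xF4 = 11110100 → 4-byte char #3 = F4 8D 9E A8.
Offset 11: leading byte 0xD8 = 11011000 → 2-byte char #4 = D8 A5.
Offset 13: leading byte 0xF4 = 11110100 → 4-byte char #5 = F4 8F 89 B3.
Offset 17: leading byte 0xCE = 11001110 → 2-byte char #6 = CE 9E.
Offset 19: leading byte 0xE2 = 11100010 → 3-byte char #7 = E2 86 A8.
Offset 22: leading byte 0xE3 = 11100011 → 3-byte char #8 = E3 83 9D.
Leading byte 0xE3 = 11100011 matches 1110xxxx → 3-byte sequence.
Byte 1: 0xE3 = 11100011, payload 0011 (4 bits).
Byte 2: 0x83 = 10000011 (10xxxxxx ✓), payload 000011.
Byte 3: 0x9D = 10011101 (10xxxxxx ✓), payload 011101.
Concatenate: 0011000011011101 = 0x30DD (16 bits → U+30DD).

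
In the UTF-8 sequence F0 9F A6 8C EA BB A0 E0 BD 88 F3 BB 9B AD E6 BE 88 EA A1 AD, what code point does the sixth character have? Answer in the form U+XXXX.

Offset 0: leading byte 0xF0 = 11110000 → 4-byte char #1 = F0 9F A6 8C.
Offset 4: leading byte 0xEA = 11101010 → 3-byte char #2 = EA BB A0.
Offset 7: leading byte 0xE0 = 11100000 → 3-byte char #3 = E0 BD 88.
Offset 10: leading byte 0xF3 = 11110011 → 4-byte char #4 = F3 BB 9B AD.
Offset 14: leading byte 0xE6 = 11100110 → 3-byte char #5 = E6 BE 88.
Offset 17: leading byte 0xEA = 11101010 → 3-byte char #6 = EA A1 AD.
Leading byte 0xEA = 11101010 matches 1110xxxx → 3-byte sequence.
Byte 1: 0xEA = 11101010, payload 1010 (4 bits).
Byte 2: 0xA1 = 10100001 (10xxxxxx ✓), payload 100001.
Byte 3: 0xAD = 10101101 (10xxxxxx ✓), payload 101101.
Concatenate: 1010100001101101 = 0xA86D (16 bits → U+A86D).

U+A86D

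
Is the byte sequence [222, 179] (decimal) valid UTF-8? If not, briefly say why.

Leading byte 0xDE = 11011110 → 2-byte form.
Continuation bytes 0xB3=10110011 all match 10xxxxxx.
Decoded value 0x7B3 is ≥ 0x80 (shortest form) and not a surrogate.

valid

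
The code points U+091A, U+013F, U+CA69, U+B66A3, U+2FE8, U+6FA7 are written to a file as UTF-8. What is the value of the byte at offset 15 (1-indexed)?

0xA8

1-indexed offset 15 is 0-indexed offset 14.
U+091A → 3-byte form E0 A4 9A at offsets 0–2.
U+013F → 2-byte form C4 BF at offsets 3–4.
U+CA69 → 3-byte form EC A9 A9 at offsets 5–7.
U+B66A3 → 4-byte form F2 B6 9A A3 at offsets 8–11.
U+2FE8 → 3-byte form E2 BF A8 at offsets 12–14.
Offset 14 falls in char 5's range; it's byte 3 of E2 BF A8 = 0xA8.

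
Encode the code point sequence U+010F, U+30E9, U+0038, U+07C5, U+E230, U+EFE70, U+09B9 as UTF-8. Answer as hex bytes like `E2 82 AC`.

C4 8F E3 83 A9 38 DF 85 EE 88 B0 F3 AF B9 B0 E0 A6 B9

U+010F: 2-byte form → C4 8F.
U+30E9: 3-byte form → E3 83 A9.
U+0038: 1-byte form → 38.
U+07C5: 2-byte form → DF 85.
U+E230: 3-byte form → EE 88 B0.
U+EFE70: 4-byte form → F3 AF B9 B0.
U+09B9: 3-byte form → E0 A6 B9.
Concatenated (18 bytes): C4 8F E3 83 A9 38 DF 85 EE 88 B0 F3 AF B9 B0 E0 A6 B9.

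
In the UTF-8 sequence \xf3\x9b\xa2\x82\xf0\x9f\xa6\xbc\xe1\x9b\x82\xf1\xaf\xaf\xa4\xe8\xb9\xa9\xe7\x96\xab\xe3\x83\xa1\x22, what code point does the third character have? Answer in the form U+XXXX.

U+16C2

Offset 0: leading byte 0xF3 = 11110011 → 4-byte char #1 = F3 9B A2 82.
Offset 4: leading byte 0xF0 = 11110000 → 4-byte char #2 = F0 9F A6 BC.
Offset 8: leading byte 0xE1 = 11100001 → 3-byte char #3 = E1 9B 82.
Leading byte 0xE1 = 11100001 matches 1110xxxx → 3-byte sequence.
Byte 1: 0xE1 = 11100001, payload 0001 (4 bits).
Byte 2: 0x9B = 10011011 (10xxxxxx ✓), payload 011011.
Byte 3: 0x82 = 10000010 (10xxxxxx ✓), payload 000010.
Concatenate: 0001011011000010 = 0x16C2 (16 bits → U+16C2).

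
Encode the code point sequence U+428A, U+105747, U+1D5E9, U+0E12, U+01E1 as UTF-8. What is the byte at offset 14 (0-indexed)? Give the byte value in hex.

0xC7

U+428A → 3-byte form E4 8A 8A at offsets 0–2.
U+105747 → 4-byte form F4 85 9D 87 at offsets 3–6.
U+1D5E9 → 4-byte form F0 9D 97 A9 at offsets 7–10.
U+0E12 → 3-byte form E0 B8 92 at offsets 11–13.
U+01E1 → 2-byte form C7 A1 at offsets 14–15.
Offset 14 falls in char 5's range; it's byte 1 of C7 A1 = 0xC7.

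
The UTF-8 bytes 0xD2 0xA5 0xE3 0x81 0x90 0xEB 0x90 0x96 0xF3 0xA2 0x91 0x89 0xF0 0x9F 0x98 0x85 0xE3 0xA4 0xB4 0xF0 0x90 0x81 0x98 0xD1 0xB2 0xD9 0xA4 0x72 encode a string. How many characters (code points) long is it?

Byte at offset 0: 0xD2 = 11010010 → 2-byte char (#1). Advance 2.
Byte at offset 2: 0xE3 = 11100011 → 3-byte char (#2). Advance 3.
Byte at offset 5: 0xEB = 11101011 → 3-byte char (#3). Advance 3.
Byte at offset 8: 0xF3 = 11110011 → 4-byte char (#4). Advance 4.
Byte at offset 12: 0xF0 = 11110000 → 4-byte char (#5). Advance 4.
Byte at offset 16: 0xE3 = 11100011 → 3-byte char (#6). Advance 3.
Byte at offset 19: 0xF0 = 11110000 → 4-byte char (#7). Advance 4.
Byte at offset 23: 0xD1 = 11010001 → 2-byte char (#8). Advance 2.
Byte at offset 25: 0xD9 = 11011001 → 2-byte char (#9). Advance 2.
Byte at offset 27: 0x72 = 01110010 → 1-byte char (#10). Advance 1.
Reached end at offset 28 after 10 code points.

10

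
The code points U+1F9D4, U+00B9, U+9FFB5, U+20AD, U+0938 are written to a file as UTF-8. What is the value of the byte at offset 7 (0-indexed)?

0x9F

U+1F9D4 → 4-byte form F0 9F A7 94 at offsets 0–3.
U+00B9 → 2-byte form C2 B9 at offsets 4–5.
U+9FFB5 → 4-byte form F2 9F BE B5 at offsets 6–9.
Offset 7 falls in char 3's range; it's byte 2 of F2 9F BE B5 = 0x9F.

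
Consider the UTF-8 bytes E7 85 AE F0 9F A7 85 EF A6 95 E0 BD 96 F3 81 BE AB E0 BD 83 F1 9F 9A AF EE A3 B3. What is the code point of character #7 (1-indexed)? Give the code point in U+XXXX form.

Offset 0: leading byte 0xE7 = 11100111 → 3-byte char #1 = E7 85 AE.
Offset 3: leading byte 0xF0 = 11110000 → 4-byte char #2 = F0 9F A7 85.
Offset 7: leading byte 0xEF = 11101111 → 3-byte char #3 = EF A6 95.
Offset 10: leading byte 0xE0 = 11100000 → 3-byte char #4 = E0 BD 96.
Offset 13: leading byte 0xF3 = 11110011 → 4-byte char #5 = F3 81 BE AB.
Offset 17: leading byte 0xE0 = 11100000 → 3-byte char #6 = E0 BD 83.
Offset 20: leading byte 0xF1 = 11110001 → 4-byte char #7 = F1 9F 9A AF.
Leading byte 0xF1 = 11110001 matches 11110xxx → 4-byte sequence.
Byte 1: 0xF1 = 11110001, payload 001 (3 bits).
Byte 2: 0x9F = 10011111 (10xxxxxx ✓), payload 011111.
Byte 3: 0x9A = 10011010 (10xxxxxx ✓), payload 011010.
Byte 4: 0xAF = 10101111 (10xxxxxx ✓), payload 101111.
Concatenate: 001011111011010101111 = 0x5F6AF (21 bits → U+5F6AF).

U+5F6AF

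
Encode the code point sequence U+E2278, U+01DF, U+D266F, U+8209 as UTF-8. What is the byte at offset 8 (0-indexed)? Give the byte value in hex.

U+E2278 → 4-byte form F3 A2 89 B8 at offsets 0–3.
U+01DF → 2-byte form C7 9F at offsets 4–5.
U+D266F → 4-byte form F3 92 99 AF at offsets 6–9.
Offset 8 falls in char 3's range; it's byte 3 of F3 92 99 AF = 0x99.

0x99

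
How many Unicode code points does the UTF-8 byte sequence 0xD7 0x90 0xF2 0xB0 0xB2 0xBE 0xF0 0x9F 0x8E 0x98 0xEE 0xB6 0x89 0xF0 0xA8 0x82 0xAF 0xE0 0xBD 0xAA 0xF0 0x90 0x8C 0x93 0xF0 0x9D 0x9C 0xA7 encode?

Byte at offset 0: 0xD7 = 11010111 → 2-byte char (#1). Advance 2.
Byte at offset 2: 0xF2 = 11110010 → 4-byte char (#2). Advance 4.
Byte at offset 6: 0xF0 = 11110000 → 4-byte char (#3). Advance 4.
Byte at offset 10: 0xEE = 11101110 → 3-byte char (#4). Advance 3.
Byte at offset 13: 0xF0 = 11110000 → 4-byte char (#5). Advance 4.
Byte at offset 17: 0xE0 = 11100000 → 3-byte char (#6). Advance 3.
Byte at offset 20: 0xF0 = 11110000 → 4-byte char (#7). Advance 4.
Byte at offset 24: 0xF0 = 11110000 → 4-byte char (#8). Advance 4.
Reached end at offset 28 after 8 code points.

8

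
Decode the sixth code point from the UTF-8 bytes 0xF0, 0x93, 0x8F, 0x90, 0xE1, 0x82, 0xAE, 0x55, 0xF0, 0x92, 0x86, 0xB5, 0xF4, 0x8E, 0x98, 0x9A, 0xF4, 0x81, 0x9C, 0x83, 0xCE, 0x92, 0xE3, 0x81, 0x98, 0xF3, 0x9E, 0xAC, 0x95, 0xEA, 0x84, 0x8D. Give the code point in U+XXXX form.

Offset 0: leading byte 0xF0 = 11110000 → 4-byte char #1 = F0 93 8F 90.
Offset 4: leading byte 0xE1 = 11100001 → 3-byte char #2 = E1 82 AE.
Offset 7: leading byte 0x55 = 01010101 → 1-byte char #3 = 55.
Offset 8: leading byte 0xF0 = 11110000 → 4-byte char #4 = F0 92 86 B5.
Offset 12: leading byte 0xF4 = 11110100 → 4-byte char #5 = F4 8E 98 9A.
Offset 16: leading byte 0xF4 = 11110100 → 4-byte char #6 = F4 81 9C 83.
Leading byte 0xF4 = 11110100 matches 11110xxx → 4-byte sequence.
Byte 1: 0xF4 = 11110100, payload 100 (3 bits).
Byte 2: 0x81 = 10000001 (10xxxxxx ✓), payload 000001.
Byte 3: 0x9C = 10011100 (10xxxxxx ✓), payload 011100.
Byte 4: 0x83 = 10000011 (10xxxxxx ✓), payload 000011.
Concatenate: 100000001011100000011 = 0x101703 (21 bits → U+101703).

U+101703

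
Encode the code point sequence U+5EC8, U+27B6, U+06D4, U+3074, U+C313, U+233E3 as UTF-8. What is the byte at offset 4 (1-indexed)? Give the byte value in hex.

0xE2

1-indexed offset 4 is 0-indexed offset 3.
U+5EC8 → 3-byte form E5 BB 88 at offsets 0–2.
U+27B6 → 3-byte form E2 9E B6 at offsets 3–5.
Offset 3 falls in char 2's range; it's byte 1 of E2 9E B6 = 0xE2.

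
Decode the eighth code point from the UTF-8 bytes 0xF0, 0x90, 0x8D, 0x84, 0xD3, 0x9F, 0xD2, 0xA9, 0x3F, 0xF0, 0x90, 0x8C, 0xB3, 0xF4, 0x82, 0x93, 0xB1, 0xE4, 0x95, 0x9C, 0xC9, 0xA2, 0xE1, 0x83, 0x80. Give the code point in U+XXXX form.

Offset 0: leading byte 0xF0 = 11110000 → 4-byte char #1 = F0 90 8D 84.
Offset 4: leading byte 0xD3 = 11010011 → 2-byte char #2 = D3 9F.
Offset 6: leading byte 0xD2 = 11010010 → 2-byte char #3 = D2 A9.
Offset 8: leading byte 0x3F = 00111111 → 1-byte char #4 = 3F.
Offset 9: leading byte 0xF0 = 11110000 → 4-byte char #5 = F0 90 8C B3.
Offset 13: leading byte 0xF4 = 11110100 → 4-byte char #6 = F4 82 93 B1.
Offset 17: leading byte 0xE4 = 11100100 → 3-byte char #7 = E4 95 9C.
Offset 20: leading byte 0xC9 = 11001001 → 2-byte char #8 = C9 A2.
Leading byte 0xC9 = 11001001 matches 110xxxxx → 2-byte sequence.
Byte 1: 0xC9 = 11001001, payload 01001 (5 bits).
Byte 2: 0xA2 = 10100010 (10xxxxxx ✓), payload 100010.
Concatenate: 01001100010 = 0x262 (11 bits → U+0262).

U+0262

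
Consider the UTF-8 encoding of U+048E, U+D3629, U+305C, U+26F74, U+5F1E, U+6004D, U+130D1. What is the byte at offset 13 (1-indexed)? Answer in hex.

0xB4

1-indexed offset 13 is 0-indexed offset 12.
U+048E → 2-byte form D2 8E at offsets 0–1.
U+D3629 → 4-byte form F3 93 98 A9 at offsets 2–5.
U+305C → 3-byte form E3 81 9C at offsets 6–8.
U+26F74 → 4-byte form F0 A6 BD B4 at offsets 9–12.
Offset 12 falls in char 4's range; it's byte 4 of F0 A6 BD B4 = 0xB4.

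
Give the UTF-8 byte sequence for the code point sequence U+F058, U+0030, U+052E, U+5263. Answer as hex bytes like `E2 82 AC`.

U+F058: 3-byte form → EF 81 98.
U+0030: 1-byte form → 30.
U+052E: 2-byte form → D4 AE.
U+5263: 3-byte form → E5 89 A3.
Concatenated (9 bytes): EF 81 98 30 D4 AE E5 89 A3.

EF 81 98 30 D4 AE E5 89 A3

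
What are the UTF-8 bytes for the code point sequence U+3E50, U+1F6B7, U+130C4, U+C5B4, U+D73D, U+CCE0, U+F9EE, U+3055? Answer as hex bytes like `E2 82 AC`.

E3 B9 90 F0 9F 9A B7 F0 93 83 84 EC 96 B4 ED 9C BD EC B3 A0 EF A7 AE E3 81 95

U+3E50: 3-byte form → E3 B9 90.
U+1F6B7: 4-byte form → F0 9F 9A B7.
U+130C4: 4-byte form → F0 93 83 84.
U+C5B4: 3-byte form → EC 96 B4.
U+D73D: 3-byte form → ED 9C BD.
U+CCE0: 3-byte form → EC B3 A0.
U+F9EE: 3-byte form → EF A7 AE.
U+3055: 3-byte form → E3 81 95.
Concatenated (26 bytes): E3 B9 90 F0 9F 9A B7 F0 93 83 84 EC 96 B4 ED 9C BD EC B3 A0 EF A7 AE E3 81 95.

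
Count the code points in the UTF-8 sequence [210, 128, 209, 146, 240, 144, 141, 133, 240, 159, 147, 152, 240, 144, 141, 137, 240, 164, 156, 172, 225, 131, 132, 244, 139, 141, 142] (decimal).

Byte at offset 0: 0xD2 = 11010010 → 2-byte char (#1). Advance 2.
Byte at offset 2: 0xD1 = 11010001 → 2-byte char (#2). Advance 2.
Byte at offset 4: 0xF0 = 11110000 → 4-byte char (#3). Advance 4.
Byte at offset 8: 0xF0 = 11110000 → 4-byte char (#4). Advance 4.
Byte at offset 12: 0xF0 = 11110000 → 4-byte char (#5). Advance 4.
Byte at offset 16: 0xF0 = 11110000 → 4-byte char (#6). Advance 4.
Byte at offset 20: 0xE1 = 11100001 → 3-byte char (#7). Advance 3.
Byte at offset 23: 0xF4 = 11110100 → 4-byte char (#8). Advance 4.
Reached end at offset 27 after 8 code points.

8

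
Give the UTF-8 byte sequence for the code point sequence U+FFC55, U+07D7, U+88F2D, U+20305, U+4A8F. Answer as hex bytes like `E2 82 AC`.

F3 BF B1 95 DF 97 F2 88 BC AD F0 A0 8C 85 E4 AA 8F

U+FFC55: 4-byte form → F3 BF B1 95.
U+07D7: 2-byte form → DF 97.
U+88F2D: 4-byte form → F2 88 BC AD.
U+20305: 4-byte form → F0 A0 8C 85.
U+4A8F: 3-byte form → E4 AA 8F.
Concatenated (17 bytes): F3 BF B1 95 DF 97 F2 88 BC AD F0 A0 8C 85 E4 AA 8F.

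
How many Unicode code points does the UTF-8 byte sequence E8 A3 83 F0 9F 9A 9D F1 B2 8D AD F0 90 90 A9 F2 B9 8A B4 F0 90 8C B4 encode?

Byte at offset 0: 0xE8 = 11101000 → 3-byte char (#1). Advance 3.
Byte at offset 3: 0xF0 = 11110000 → 4-byte char (#2). Advance 4.
Byte at offset 7: 0xF1 = 11110001 → 4-byte char (#3). Advance 4.
Byte at offset 11: 0xF0 = 11110000 → 4-byte char (#4). Advance 4.
Byte at offset 15: 0xF2 = 11110010 → 4-byte char (#5). Advance 4.
Byte at offset 19: 0xF0 = 11110000 → 4-byte char (#6). Advance 4.
Reached end at offset 23 after 6 code points.

6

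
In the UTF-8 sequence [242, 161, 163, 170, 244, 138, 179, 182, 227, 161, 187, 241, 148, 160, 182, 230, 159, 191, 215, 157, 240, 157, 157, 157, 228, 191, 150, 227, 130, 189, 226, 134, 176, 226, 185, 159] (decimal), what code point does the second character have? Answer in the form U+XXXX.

Offset 0: leading byte 0xF2 = 11110010 → 4-byte char #1 = F2 A1 A3 AA.
Offset 4: leading byte 0xF4 = 11110100 → 4-byte char #2 = F4 8A B3 B6.
Leading byte 0xF4 = 11110100 matches 11110xxx → 4-byte sequence.
Byte 1: 0xF4 = 11110100, payload 100 (3 bits).
Byte 2: 0x8A = 10001010 (10xxxxxx ✓), payload 001010.
Byte 3: 0xB3 = 10110011 (10xxxxxx ✓), payload 110011.
Byte 4: 0xB6 = 10110110 (10xxxxxx ✓), payload 110110.
Concatenate: 100001010110011110110 = 0x10ACF6 (21 bits → U+10ACF6).

U+10ACF6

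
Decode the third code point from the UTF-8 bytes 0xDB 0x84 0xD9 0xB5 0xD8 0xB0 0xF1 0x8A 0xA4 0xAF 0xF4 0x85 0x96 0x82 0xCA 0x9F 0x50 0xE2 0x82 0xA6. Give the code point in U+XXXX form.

U+0630

Offset 0: leading byte 0xDB = 11011011 → 2-byte char #1 = DB 84.
Offset 2: leading byte 0xD9 = 11011001 → 2-byte char #2 = D9 B5.
Offset 4: leading byte 0xD8 = 11011000 → 2-byte char #3 = D8 B0.
Leading byte 0xD8 = 11011000 matches 110xxxxx → 2-byte sequence.
Byte 1: 0xD8 = 11011000, payload 11000 (5 bits).
Byte 2: 0xB0 = 10110000 (10xxxxxx ✓), payload 110000.
Concatenate: 11000110000 = 0x630 (11 bits → U+0630).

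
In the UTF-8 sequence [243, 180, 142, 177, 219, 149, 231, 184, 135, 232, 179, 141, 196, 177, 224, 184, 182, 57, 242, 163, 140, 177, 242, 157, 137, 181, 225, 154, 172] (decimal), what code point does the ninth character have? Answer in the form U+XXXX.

Offset 0: leading byte 0xF3 = 11110011 → 4-byte char #1 = F3 B4 8E B1.
Offset 4: leading byte 0xDB = 11011011 → 2-byte char #2 = DB 95.
Offset 6: leading byte 0xE7 = 11100111 → 3-byte char #3 = E7 B8 87.
Offset 9: leading byte 0xE8 = 11101000 → 3-byte char #4 = E8 B3 8D.
Offset 12: leading byte 0xC4 = 11000100 → 2-byte char #5 = C4 B1.
Offset 14: leading byte 0xE0 = 11100000 → 3-byte char #6 = E0 B8 B6.
Offset 17: leading byte 0x39 = 00111001 → 1-byte char #7 = 39.
Offset 18: leading byte 0xF2 = 11110010 → 4-byte char #8 = F2 A3 8C B1.
Offset 22: leading byte 0xF2 = 11110010 → 4-byte char #9 = F2 9D 89 B5.
Leading byte 0xF2 = 11110010 matches 11110xxx → 4-byte sequence.
Byte 1: 0xF2 = 11110010, payload 010 (3 bits).
Byte 2: 0x9D = 10011101 (10xxxxxx ✓), payload 011101.
Byte 3: 0x89 = 10001001 (10xxxxxx ✓), payload 001001.
Byte 4: 0xB5 = 10110101 (10xxxxxx ✓), payload 110101.
Concatenate: 010011101001001110101 = 0x9D275 (21 bits → U+9D275).

U+9D275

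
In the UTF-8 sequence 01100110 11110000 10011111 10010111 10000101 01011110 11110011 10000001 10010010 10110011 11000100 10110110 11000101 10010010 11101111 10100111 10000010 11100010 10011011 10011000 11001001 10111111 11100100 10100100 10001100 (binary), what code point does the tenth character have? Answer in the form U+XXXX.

Offset 0: leading byte 0x66 = 01100110 → 1-byte char #1 = 66.
Offset 1: leading byte 0xF0 = 11110000 → 4-byte char #2 = F0 9F 97 85.
Offset 5: leading byte 0x5E = 01011110 → 1-byte char #3 = 5E.
Offset 6: leading byte 0xF3 = 11110011 → 4-byte char #4 = F3 81 92 B3.
Offset 10: leading byte 0xC4 = 11000100 → 2-byte char #5 = C4 B6.
Offset 12: leading byte 0xC5 = 11000101 → 2-byte char #6 = C5 92.
Offset 14: leading byte 0xEF = 11101111 → 3-byte char #7 = EF A7 82.
Offset 17: leading byte 0xE2 = 11100010 → 3-byte char #8 = E2 9B 98.
Offset 20: leading byte 0xC9 = 11001001 → 2-byte char #9 = C9 BF.
Offset 22: leading byte 0xE4 = 11100100 → 3-byte char #10 = E4 A4 8C.
Leading byte 0xE4 = 11100100 matches 1110xxxx → 3-byte sequence.
Byte 1: 0xE4 = 11100100, payload 0100 (4 bits).
Byte 2: 0xA4 = 10100100 (10xxxxxx ✓), payload 100100.
Byte 3: 0x8C = 10001100 (10xxxxxx ✓), payload 001100.
Concatenate: 0100100100001100 = 0x490C (16 bits → U+490C).

U+490C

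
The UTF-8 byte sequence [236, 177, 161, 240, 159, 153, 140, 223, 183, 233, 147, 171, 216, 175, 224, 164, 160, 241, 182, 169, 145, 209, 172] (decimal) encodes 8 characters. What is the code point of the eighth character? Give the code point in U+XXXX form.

Offset 0: leading byte 0xEC = 11101100 → 3-byte char #1 = EC B1 A1.
Offset 3: leading byte 0xF0 = 11110000 → 4-byte char #2 = F0 9F 99 8C.
Offset 7: leading byte 0xDF = 11011111 → 2-byte char #3 = DF B7.
Offset 9: leading byte 0xE9 = 11101001 → 3-byte char #4 = E9 93 AB.
Offset 12: leading byte 0xD8 = 11011000 → 2-byte char #5 = D8 AF.
Offset 14: leading byte 0xE0 = 11100000 → 3-byte char #6 = E0 A4 A0.
Offset 17: leading byte 0xF1 = 11110001 → 4-byte char #7 = F1 B6 A9 91.
Offset 21: leading byte 0xD1 = 11010001 → 2-byte char #8 = D1 AC.
Leading byte 0xD1 = 11010001 matches 110xxxxx → 2-byte sequence.
Byte 1: 0xD1 = 11010001, payload 10001 (5 bits).
Byte 2: 0xAC = 10101100 (10xxxxxx ✓), payload 101100.
Concatenate: 10001101100 = 0x46C (11 bits → U+046C).

U+046C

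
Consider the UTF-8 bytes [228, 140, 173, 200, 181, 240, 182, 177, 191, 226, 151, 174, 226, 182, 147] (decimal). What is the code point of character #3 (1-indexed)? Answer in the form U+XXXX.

U+36C7F

Offset 0: leading byte 0xE4 = 11100100 → 3-byte char #1 = E4 8C AD.
Offset 3: leading byte 0xC8 = 11001000 → 2-byte char #2 = C8 B5.
Offset 5: leading byte 0xF0 = 11110000 → 4-byte char #3 = F0 B6 B1 BF.
Leading byte 0xF0 = 11110000 matches 11110xxx → 4-byte sequence.
Byte 1: 0xF0 = 11110000, payload 000 (3 bits).
Byte 2: 0xB6 = 10110110 (10xxxxxx ✓), payload 110110.
Byte 3: 0xB1 = 10110001 (10xxxxxx ✓), payload 110001.
Byte 4: 0xBF = 10111111 (10xxxxxx ✓), payload 111111.
Concatenate: 000110110110001111111 = 0x36C7F (21 bits → U+36C7F).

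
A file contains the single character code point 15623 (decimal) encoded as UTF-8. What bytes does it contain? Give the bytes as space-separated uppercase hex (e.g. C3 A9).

E3 B4 87

U+3D07 = 0x3D07 = 15623 decimal. In range U+0800–U+FFFF → 3-byte form: 1110xxxx 10xxxxxx 10xxxxxx.
Binary (16 bits): 0011110100000111.
Split 4+6+6: 0011 | 110100 | 000111.
Byte 1: 11100011 = 0xE3.
Byte 2: 10110100 = 0xB4.
Byte 3: 10000111 = 0x87.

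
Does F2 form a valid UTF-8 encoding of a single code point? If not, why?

invalid (sequence truncated)

Leading byte 0xF2 = 11110010 → 4-byte form, but only 1 byte is present.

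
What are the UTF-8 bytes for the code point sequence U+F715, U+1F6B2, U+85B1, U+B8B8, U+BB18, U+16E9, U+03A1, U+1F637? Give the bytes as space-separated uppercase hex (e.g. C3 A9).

U+F715: 3-byte form → EF 9C 95.
U+1F6B2: 4-byte form → F0 9F 9A B2.
U+85B1: 3-byte form → E8 96 B1.
U+B8B8: 3-byte form → EB A2 B8.
U+BB18: 3-byte form → EB AC 98.
U+16E9: 3-byte form → E1 9B A9.
U+03A1: 2-byte form → CE A1.
U+1F637: 4-byte form → F0 9F 98 B7.
Concatenated (25 bytes): EF 9C 95 F0 9F 9A B2 E8 96 B1 EB A2 B8 EB AC 98 E1 9B A9 CE A1 F0 9F 98 B7.

EF 9C 95 F0 9F 9A B2 E8 96 B1 EB A2 B8 EB AC 98 E1 9B A9 CE A1 F0 9F 98 B7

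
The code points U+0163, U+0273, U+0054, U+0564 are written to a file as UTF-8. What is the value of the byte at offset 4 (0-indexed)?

0x54

U+0163 → 2-byte form C5 A3 at offsets 0–1.
U+0273 → 2-byte form C9 B3 at offsets 2–3.
U+0054 → 1-byte form 54 at offsets 4–4.
Offset 4 falls in char 3's range; it's byte 1 of 54 = 0x54.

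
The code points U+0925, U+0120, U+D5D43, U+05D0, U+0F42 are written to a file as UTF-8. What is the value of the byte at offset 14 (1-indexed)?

1-indexed offset 14 is 0-indexed offset 13.
U+0925 → 3-byte form E0 A4 A5 at offsets 0–2.
U+0120 → 2-byte form C4 A0 at offsets 3–4.
U+D5D43 → 4-byte form F3 95 B5 83 at offsets 5–8.
U+05D0 → 2-byte form D7 90 at offsets 9–10.
U+0F42 → 3-byte form E0 BD 82 at offsets 11–13.
Offset 13 falls in char 5's range; it's byte 3 of E0 BD 82 = 0x82.

0x82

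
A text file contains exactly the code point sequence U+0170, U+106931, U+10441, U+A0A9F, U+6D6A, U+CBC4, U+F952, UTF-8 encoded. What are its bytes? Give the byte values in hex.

U+0170: 2-byte form → C5 B0.
U+106931: 4-byte form → F4 86 A4 B1.
U+10441: 4-byte form → F0 90 91 81.
U+A0A9F: 4-byte form → F2 A0 AA 9F.
U+6D6A: 3-byte form → E6 B5 AA.
U+CBC4: 3-byte form → EC AF 84.
U+F952: 3-byte form → EF A5 92.
Concatenated (23 bytes): C5 B0 F4 86 A4 B1 F0 90 91 81 F2 A0 AA 9F E6 B5 AA EC AF 84 EF A5 92.

C5 B0 F4 86 A4 B1 F0 90 91 81 F2 A0 AA 9F E6 B5 AA EC AF 84 EF A5 92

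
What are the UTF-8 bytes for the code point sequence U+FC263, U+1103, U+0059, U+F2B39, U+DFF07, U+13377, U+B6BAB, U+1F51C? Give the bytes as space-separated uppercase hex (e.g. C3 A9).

F3 BC 89 A3 E1 84 83 59 F3 B2 AC B9 F3 9F BC 87 F0 93 8D B7 F2 B6 AE AB F0 9F 94 9C

U+FC263: 4-byte form → F3 BC 89 A3.
U+1103: 3-byte form → E1 84 83.
U+0059: 1-byte form → 59.
U+F2B39: 4-byte form → F3 B2 AC B9.
U+DFF07: 4-byte form → F3 9F BC 87.
U+13377: 4-byte form → F0 93 8D B7.
U+B6BAB: 4-byte form → F2 B6 AE AB.
U+1F51C: 4-byte form → F0 9F 94 9C.
Concatenated (28 bytes): F3 BC 89 A3 E1 84 83 59 F3 B2 AC B9 F3 9F BC 87 F0 93 8D B7 F2 B6 AE AB F0 9F 94 9C.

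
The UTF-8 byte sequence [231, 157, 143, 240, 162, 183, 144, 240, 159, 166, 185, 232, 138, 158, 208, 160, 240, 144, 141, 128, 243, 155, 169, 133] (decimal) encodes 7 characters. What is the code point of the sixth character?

Offset 0: leading byte 0xE7 = 11100111 → 3-byte char #1 = E7 9D 8F.
Offset 3: leading byte 0xF0 = 11110000 → 4-byte char #2 = F0 A2 B7 90.
Offset 7: leading byte 0xF0 = 11110000 → 4-byte char #3 = F0 9F A6 B9.
Offset 11: leading byte 0xE8 = 11101000 → 3-byte char #4 = E8 8A 9E.
Offset 14: leading byte 0xD0 = 11010000 → 2-byte char #5 = D0 A0.
Offset 16: leading byte 0xF0 = 11110000 → 4-byte char #6 = F0 90 8D 80.
Leading byte 0xF0 = 11110000 matches 11110xxx → 4-byte sequence.
Byte 1: 0xF0 = 11110000, payload 000 (3 bits).
Byte 2: 0x90 = 10010000 (10xxxxxx ✓), payload 010000.
Byte 3: 0x8D = 10001101 (10xxxxxx ✓), payload 001101.
Byte 4: 0x80 = 10000000 (10xxxxxx ✓), payload 000000.
Concatenate: 000010000001101000000 = 0x10340 (21 bits → U+10340).

U+10340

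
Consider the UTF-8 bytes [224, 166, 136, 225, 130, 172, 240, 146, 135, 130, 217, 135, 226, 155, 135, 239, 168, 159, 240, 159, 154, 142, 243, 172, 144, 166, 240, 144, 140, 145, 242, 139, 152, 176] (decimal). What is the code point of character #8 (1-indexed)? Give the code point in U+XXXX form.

Offset 0: leading byte 0xE0 = 11100000 → 3-byte char #1 = E0 A6 88.
Offset 3: leading byte 0xE1 = 11100001 → 3-byte char #2 = E1 82 AC.
Offset 6: leading byte 0xF0 = 11110000 → 4-byte char #3 = F0 92 87 82.
Offset 10: leading byte 0xD9 = 11011001 → 2-byte char #4 = D9 87.
Offset 12: leading byte 0xE2 = 11100010 → 3-byte char #5 = E2 9B 87.
Offset 15: leading byte 0xEF = 11101111 → 3-byte char #6 = EF A8 9F.
Offset 18: leading byte 0xF0 = 11110000 → 4-byte char #7 = F0 9F 9A 8E.
Offset 22: leading byte 0xF3 = 11110011 → 4-byte char #8 = F3 AC 90 A6.
Leading byte 0xF3 = 11110011 matches 11110xxx → 4-byte sequence.
Byte 1: 0xF3 = 11110011, payload 011 (3 bits).
Byte 2: 0xAC = 10101100 (10xxxxxx ✓), payload 101100.
Byte 3: 0x90 = 10010000 (10xxxxxx ✓), payload 010000.
Byte 4: 0xA6 = 10100110 (10xxxxxx ✓), payload 100110.
Concatenate: 011101100010000100110 = 0xEC426 (21 bits → U+EC426).

U+EC426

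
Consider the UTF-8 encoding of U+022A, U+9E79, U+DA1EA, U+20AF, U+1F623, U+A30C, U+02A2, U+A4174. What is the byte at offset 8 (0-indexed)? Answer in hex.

0xAA

U+022A → 2-byte form C8 AA at offsets 0–1.
U+9E79 → 3-byte form E9 B9 B9 at offsets 2–4.
U+DA1EA → 4-byte form F3 9A 87 AA at offsets 5–8.
Offset 8 falls in char 3's range; it's byte 4 of F3 9A 87 AA = 0xAA.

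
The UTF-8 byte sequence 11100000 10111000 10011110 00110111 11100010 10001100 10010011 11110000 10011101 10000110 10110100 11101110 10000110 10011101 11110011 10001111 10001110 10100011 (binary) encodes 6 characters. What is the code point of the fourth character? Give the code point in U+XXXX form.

Offset 0: leading byte 0xE0 = 11100000 → 3-byte char #1 = E0 B8 9E.
Offset 3: leading byte 0x37 = 00110111 → 1-byte char #2 = 37.
Offset 4: leading byte 0xE2 = 11100010 → 3-byte char #3 = E2 8C 93.
Offset 7: leading byte 0xF0 = 11110000 → 4-byte char #4 = F0 9D 86 B4.
Leading byte 0xF0 = 11110000 matches 11110xxx → 4-byte sequence.
Byte 1: 0xF0 = 11110000, payload 000 (3 bits).
Byte 2: 0x9D = 10011101 (10xxxxxx ✓), payload 011101.
Byte 3: 0x86 = 10000110 (10xxxxxx ✓), payload 000110.
Byte 4: 0xB4 = 10110100 (10xxxxxx ✓), payload 110100.
Concatenate: 000011101000110110100 = 0x1D1B4 (21 bits → U+1D1B4).

U+1D1B4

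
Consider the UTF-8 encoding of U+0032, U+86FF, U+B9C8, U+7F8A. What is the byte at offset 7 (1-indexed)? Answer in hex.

0x88

1-indexed offset 7 is 0-indexed offset 6.
U+0032 → 1-byte form 32 at offsets 0–0.
U+86FF → 3-byte form E8 9B BF at offsets 1–3.
U+B9C8 → 3-byte form EB A7 88 at offsets 4–6.
Offset 6 falls in char 3's range; it's byte 3 of EB A7 88 = 0x88.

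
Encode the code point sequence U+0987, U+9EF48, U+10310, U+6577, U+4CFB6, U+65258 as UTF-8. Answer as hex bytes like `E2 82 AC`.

U+0987: 3-byte form → E0 A6 87.
U+9EF48: 4-byte form → F2 9E BD 88.
U+10310: 4-byte form → F0 90 8C 90.
U+6577: 3-byte form → E6 95 B7.
U+4CFB6: 4-byte form → F1 8C BE B6.
U+65258: 4-byte form → F1 A5 89 98.
Concatenated (22 bytes): E0 A6 87 F2 9E BD 88 F0 90 8C 90 E6 95 B7 F1 8C BE B6 F1 A5 89 98.

E0 A6 87 F2 9E BD 88 F0 90 8C 90 E6 95 B7 F1 8C BE B6 F1 A5 89 98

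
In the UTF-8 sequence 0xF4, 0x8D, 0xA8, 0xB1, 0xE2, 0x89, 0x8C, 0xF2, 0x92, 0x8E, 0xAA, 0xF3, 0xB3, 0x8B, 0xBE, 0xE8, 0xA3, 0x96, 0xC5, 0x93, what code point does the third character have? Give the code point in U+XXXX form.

U+923AA

Offset 0: leading byte 0xF4 = 11110100 → 4-byte char #1 = F4 8D A8 B1.
Offset 4: leading byte 0xE2 = 11100010 → 3-byte char #2 = E2 89 8C.
Offset 7: leading byte 0xF2 = 11110010 → 4-byte char #3 = F2 92 8E AA.
Leading byte 0xF2 = 11110010 matches 11110xxx → 4-byte sequence.
Byte 1: 0xF2 = 11110010, payload 010 (3 bits).
Byte 2: 0x92 = 10010010 (10xxxxxx ✓), payload 010010.
Byte 3: 0x8E = 10001110 (10xxxxxx ✓), payload 001110.
Byte 4: 0xAA = 10101010 (10xxxxxx ✓), payload 101010.
Concatenate: 010010010001110101010 = 0x923AA (21 bits → U+923AA).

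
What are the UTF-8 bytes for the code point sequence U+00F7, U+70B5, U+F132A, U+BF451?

C3 B7 E7 82 B5 F3 B1 8C AA F2 BF 91 91

U+00F7: 2-byte form → C3 B7.
U+70B5: 3-byte form → E7 82 B5.
U+F132A: 4-byte form → F3 B1 8C AA.
U+BF451: 4-byte form → F2 BF 91 91.
Concatenated (13 bytes): C3 B7 E7 82 B5 F3 B1 8C AA F2 BF 91 91.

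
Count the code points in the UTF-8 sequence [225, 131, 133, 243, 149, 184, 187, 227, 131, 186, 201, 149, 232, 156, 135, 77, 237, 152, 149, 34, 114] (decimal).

9

Byte at offset 0: 0xE1 = 11100001 → 3-byte char (#1). Advance 3.
Byte at offset 3: 0xF3 = 11110011 → 4-byte char (#2). Advance 4.
Byte at offset 7: 0xE3 = 11100011 → 3-byte char (#3). Advance 3.
Byte at offset 10: 0xC9 = 11001001 → 2-byte char (#4). Advance 2.
Byte at offset 12: 0xE8 = 11101000 → 3-byte char (#5). Advance 3.
Byte at offset 15: 0x4D = 01001101 → 1-byte char (#6). Advance 1.
Byte at offset 16: 0xED = 11101101 → 3-byte char (#7). Advance 3.
Byte at offset 19: 0x22 = 00100010 → 1-byte char (#8). Advance 1.
Byte at offset 20: 0x72 = 01110010 → 1-byte char (#9). Advance 1.
Reached end at offset 21 after 9 code points.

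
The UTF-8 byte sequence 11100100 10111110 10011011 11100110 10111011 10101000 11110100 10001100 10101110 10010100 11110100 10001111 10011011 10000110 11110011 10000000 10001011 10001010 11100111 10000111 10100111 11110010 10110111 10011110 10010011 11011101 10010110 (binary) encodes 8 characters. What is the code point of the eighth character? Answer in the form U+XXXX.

U+0756

Offset 0: leading byte 0xE4 = 11100100 → 3-byte char #1 = E4 BE 9B.
Offset 3: leading byte 0xE6 = 11100110 → 3-byte char #2 = E6 BB A8.
Offset 6: leading byte 0xF4 = 11110100 → 4-byte char #3 = F4 8C AE 94.
Offset 10: leading byte 0xF4 = 11110100 → 4-byte char #4 = F4 8F 9B 86.
Offset 14: leading byte 0xF3 = 11110011 → 4-byte char #5 = F3 80 8B 8A.
Offset 18: leading byte 0xE7 = 11100111 → 3-byte char #6 = E7 87 A7.
Offset 21: leading byte 0xF2 = 11110010 → 4-byte char #7 = F2 B7 9E 93.
Offset 25: leading byte 0xDD = 11011101 → 2-byte char #8 = DD 96.
Leading byte 0xDD = 11011101 matches 110xxxxx → 2-byte sequence.
Byte 1: 0xDD = 11011101, payload 11101 (5 bits).
Byte 2: 0x96 = 10010110 (10xxxxxx ✓), payload 010110.
Concatenate: 11101010110 = 0x756 (11 bits → U+0756).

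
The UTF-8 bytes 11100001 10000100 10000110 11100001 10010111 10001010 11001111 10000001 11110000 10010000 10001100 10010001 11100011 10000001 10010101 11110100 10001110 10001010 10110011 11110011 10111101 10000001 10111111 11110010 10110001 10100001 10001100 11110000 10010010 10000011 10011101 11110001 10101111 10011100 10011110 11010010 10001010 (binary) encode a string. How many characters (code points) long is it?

11

Byte at offset 0: 0xE1 = 11100001 → 3-byte char (#1). Advance 3.
Byte at offset 3: 0xE1 = 11100001 → 3-byte char (#2). Advance 3.
Byte at offset 6: 0xCF = 11001111 → 2-byte char (#3). Advance 2.
Byte at offset 8: 0xF0 = 11110000 → 4-byte char (#4). Advance 4.
Byte at offset 12: 0xE3 = 11100011 → 3-byte char (#5). Advance 3.
Byte at offset 15: 0xF4 = 11110100 → 4-byte char (#6). Advance 4.
Byte at offset 19: 0xF3 = 11110011 → 4-byte char (#7). Advance 4.
Byte at offset 23: 0xF2 = 11110010 → 4-byte char (#8). Advance 4.
Byte at offset 27: 0xF0 = 11110000 → 4-byte char (#9). Advance 4.
Byte at offset 31: 0xF1 = 11110001 → 4-byte char (#10). Advance 4.
Byte at offset 35: 0xD2 = 11010010 → 2-byte char (#11). Advance 2.
Reached end at offset 37 after 11 code points.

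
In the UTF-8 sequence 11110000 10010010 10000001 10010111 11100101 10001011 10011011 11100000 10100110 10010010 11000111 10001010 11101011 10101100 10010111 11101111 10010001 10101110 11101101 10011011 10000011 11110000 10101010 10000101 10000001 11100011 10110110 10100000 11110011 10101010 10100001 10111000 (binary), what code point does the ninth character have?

Offset 0: leading byte 0xF0 = 11110000 → 4-byte char #1 = F0 92 81 97.
Offset 4: leading byte 0xE5 = 11100101 → 3-byte char #2 = E5 8B 9B.
Offset 7: leading byte 0xE0 = 11100000 → 3-byte char #3 = E0 A6 92.
Offset 10: leading byte 0xC7 = 11000111 → 2-byte char #4 = C7 8A.
Offset 12: leading byte 0xEB = 11101011 → 3-byte char #5 = EB AC 97.
Offset 15: leading byte 0xEF = 11101111 → 3-byte char #6 = EF 91 AE.
Offset 18: leading byte 0xED = 11101101 → 3-byte char #7 = ED 9B 83.
Offset 21: leading byte 0xF0 = 11110000 → 4-byte char #8 = F0 AA 85 81.
Offset 25: leading byte 0xE3 = 11100011 → 3-byte char #9 = E3 B6 A0.
Leading byte 0xE3 = 11100011 matches 1110xxxx → 3-byte sequence.
Byte 1: 0xE3 = 11100011, payload 0011 (4 bits).
Byte 2: 0xB6 = 10110110 (10xxxxxx ✓), payload 110110.
Byte 3: 0xA0 = 10100000 (10xxxxxx ✓), payload 100000.
Concatenate: 0011110110100000 = 0x3DA0 (16 bits → U+3DA0).

U+3DA0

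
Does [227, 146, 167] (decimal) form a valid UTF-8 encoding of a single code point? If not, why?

Leading byte 0xE3 = 11100011 → 3-byte form.
Continuation bytes 0x92=10010010, 0xA7=10100111 all match 10xxxxxx.
Decoded value 0x34A7 is ≥ 0x800 (shortest form) and not a surrogate.

valid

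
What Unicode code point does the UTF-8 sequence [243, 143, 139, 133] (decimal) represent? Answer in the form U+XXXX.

Leading byte 0xF3 = 11110011 matches 11110xxx → 4-byte sequence.
Byte 1: 0xF3 = 11110011, payload 011 (3 bits).
Byte 2: 0x8F = 10001111 (10xxxxxx ✓), payload 001111.
Byte 3: 0x8B = 10001011 (10xxxxxx ✓), payload 001011.
Byte 4: 0x85 = 10000101 (10xxxxxx ✓), payload 000101.
Concatenate: 011001111001011000101 = 0xCF2C5 (21 bits → U+CF2C5).

U+CF2C5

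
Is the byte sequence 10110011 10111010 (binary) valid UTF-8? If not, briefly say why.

invalid (continuation byte with no leading byte)

Byte 0xB3 = 10110011 has the form 10xxxxxx — a continuation byte — but there is no preceding leading byte.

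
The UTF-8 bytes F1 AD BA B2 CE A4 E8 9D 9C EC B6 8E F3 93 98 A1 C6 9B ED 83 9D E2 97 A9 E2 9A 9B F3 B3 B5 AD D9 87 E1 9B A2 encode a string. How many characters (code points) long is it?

Byte at offset 0: 0xF1 = 11110001 → 4-byte char (#1). Advance 4.
Byte at offset 4: 0xCE = 11001110 → 2-byte char (#2). Advance 2.
Byte at offset 6: 0xE8 = 11101000 → 3-byte char (#3). Advance 3.
Byte at offset 9: 0xEC = 11101100 → 3-byte char (#4). Advance 3.
Byte at offset 12: 0xF3 = 11110011 → 4-byte char (#5). Advance 4.
Byte at offset 16: 0xC6 = 11000110 → 2-byte char (#6). Advance 2.
Byte at offset 18: 0xED = 11101101 → 3-byte char (#7). Advance 3.
Byte at offset 21: 0xE2 = 11100010 → 3-byte char (#8). Advance 3.
Byte at offset 24: 0xE2 = 11100010 → 3-byte char (#9). Advance 3.
Byte at offset 27: 0xF3 = 11110011 → 4-byte char (#10). Advance 4.
Byte at offset 31: 0xD9 = 11011001 → 2-byte char (#11). Advance 2.
Byte at offset 33: 0xE1 = 11100001 → 3-byte char (#12). Advance 3.
Reached end at offset 36 after 12 code points.

12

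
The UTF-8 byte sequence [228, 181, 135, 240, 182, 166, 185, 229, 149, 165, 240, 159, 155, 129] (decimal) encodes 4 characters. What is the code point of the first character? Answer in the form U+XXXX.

U+4D47

Offset 0: leading byte 0xE4 = 11100100 → 3-byte char #1 = E4 B5 87.
Leading byte 0xE4 = 11100100 matches 1110xxxx → 3-byte sequence.
Byte 1: 0xE4 = 11100100, payload 0100 (4 bits).
Byte 2: 0xB5 = 10110101 (10xxxxxx ✓), payload 110101.
Byte 3: 0x87 = 10000111 (10xxxxxx ✓), payload 000111.
Concatenate: 0100110101000111 = 0x4D47 (16 bits → U+4D47).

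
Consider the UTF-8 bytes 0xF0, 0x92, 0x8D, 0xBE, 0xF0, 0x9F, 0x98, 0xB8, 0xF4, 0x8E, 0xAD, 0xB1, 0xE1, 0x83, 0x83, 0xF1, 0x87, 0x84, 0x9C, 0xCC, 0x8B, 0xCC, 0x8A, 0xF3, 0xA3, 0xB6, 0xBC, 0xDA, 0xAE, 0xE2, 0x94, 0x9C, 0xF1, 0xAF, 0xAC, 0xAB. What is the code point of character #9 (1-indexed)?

Offset 0: leading byte 0xF0 = 11110000 → 4-byte char #1 = F0 92 8D BE.
Offset 4: leading byte 0xF0 = 11110000 → 4-byte char #2 = F0 9F 98 B8.
Offset 8: leading byte 0xF4 = 11110100 → 4-byte char #3 = F4 8E AD B1.
Offset 12: leading byte 0xE1 = 11100001 → 3-byte char #4 = E1 83 83.
Offset 15: leading byte 0xF1 = 11110001 → 4-byte char #5 = F1 87 84 9C.
Offset 19: leading byte 0xCC = 11001100 → 2-byte char #6 = CC 8B.
Offset 21: leading byte 0xCC = 11001100 → 2-byte char #7 = CC 8A.
Offset 23: leading byte 0xF3 = 11110011 → 4-byte char #8 = F3 A3 B6 BC.
Offset 27: leading byte 0xDA = 11011010 → 2-byte char #9 = DA AE.
Leading byte 0xDA = 11011010 matches 110xxxxx → 2-byte sequence.
Byte 1: 0xDA = 11011010, payload 11010 (5 bits).
Byte 2: 0xAE = 10101110 (10xxxxxx ✓), payload 101110.
Concatenate: 11010101110 = 0x6AE (11 bits → U+06AE).

U+06AE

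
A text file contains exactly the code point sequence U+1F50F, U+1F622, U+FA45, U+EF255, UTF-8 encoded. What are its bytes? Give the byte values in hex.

U+1F50F: 4-byte form → F0 9F 94 8F.
U+1F622: 4-byte form → F0 9F 98 A2.
U+FA45: 3-byte form → EF A9 85.
U+EF255: 4-byte form → F3 AF 89 95.
Concatenated (15 bytes): F0 9F 94 8F F0 9F 98 A2 EF A9 85 F3 AF 89 95.

F0 9F 94 8F F0 9F 98 A2 EF A9 85 F3 AF 89 95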